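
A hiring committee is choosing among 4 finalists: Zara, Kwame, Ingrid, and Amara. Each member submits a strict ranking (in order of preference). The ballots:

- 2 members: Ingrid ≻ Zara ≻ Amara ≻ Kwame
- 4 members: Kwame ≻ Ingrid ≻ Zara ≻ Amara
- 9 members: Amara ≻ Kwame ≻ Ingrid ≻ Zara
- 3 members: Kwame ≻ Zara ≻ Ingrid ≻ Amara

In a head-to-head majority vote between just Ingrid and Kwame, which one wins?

Kwame

Voters preferring Ingrid to Kwame: 2; preferring Kwame to Ingrid: 16.
Kwame wins the head-to-head.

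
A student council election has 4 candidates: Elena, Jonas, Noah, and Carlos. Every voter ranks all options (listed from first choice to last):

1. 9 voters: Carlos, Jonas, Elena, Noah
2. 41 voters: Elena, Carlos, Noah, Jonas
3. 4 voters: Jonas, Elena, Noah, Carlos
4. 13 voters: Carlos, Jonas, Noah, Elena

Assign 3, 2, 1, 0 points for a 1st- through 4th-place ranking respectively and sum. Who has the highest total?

Carlos

Elena: 9·1 + 41·3 + 4·2 + 13·0 = 140
Jonas: 9·2 + 41·0 + 4·3 + 13·2 = 56
Noah: 9·0 + 41·1 + 4·1 + 13·1 = 58
Carlos: 9·3 + 41·2 + 4·0 + 13·3 = 148
Carlos has the highest Borda score (148).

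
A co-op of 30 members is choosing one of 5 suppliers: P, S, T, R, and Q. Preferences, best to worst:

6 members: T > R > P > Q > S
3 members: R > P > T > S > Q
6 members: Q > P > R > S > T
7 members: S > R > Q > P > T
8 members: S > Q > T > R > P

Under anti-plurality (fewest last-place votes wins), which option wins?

Last-place votes: P 8, S 6, T 13, R 0, Q 3.
R is ranked last by the fewest voters, so R wins.

R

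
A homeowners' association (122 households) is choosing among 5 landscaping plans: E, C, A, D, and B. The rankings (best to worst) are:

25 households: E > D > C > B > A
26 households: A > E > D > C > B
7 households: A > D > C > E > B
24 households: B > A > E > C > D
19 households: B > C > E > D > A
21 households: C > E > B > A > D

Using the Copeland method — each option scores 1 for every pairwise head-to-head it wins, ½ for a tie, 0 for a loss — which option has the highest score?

E

E: beats C, A, D, and B → score 4.
C: beats A, D, and B; loses to E → score 3.
A: beats D; loses to E, C, and B → score 1.
D: loses to E, C, A, and B → score 0.
B: beats A and D; loses to E and C → score 2.
E has the best pairwise record.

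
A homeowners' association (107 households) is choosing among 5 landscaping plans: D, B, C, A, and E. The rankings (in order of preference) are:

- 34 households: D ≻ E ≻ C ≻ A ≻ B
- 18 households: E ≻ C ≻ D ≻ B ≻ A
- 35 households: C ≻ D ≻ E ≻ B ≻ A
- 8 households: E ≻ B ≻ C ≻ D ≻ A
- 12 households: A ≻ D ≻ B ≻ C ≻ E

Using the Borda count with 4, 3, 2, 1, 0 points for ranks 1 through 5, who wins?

D

D: 34·4 + 18·2 + 35·3 + 8·1 + 12·3 = 321
B: 34·0 + 18·1 + 35·1 + 8·3 + 12·2 = 101
C: 34·2 + 18·3 + 35·4 + 8·2 + 12·1 = 290
A: 34·1 + 18·0 + 35·0 + 8·0 + 12·4 = 82
E: 34·3 + 18·4 + 35·2 + 8·4 + 12·0 = 276
D has the highest Borda score (321).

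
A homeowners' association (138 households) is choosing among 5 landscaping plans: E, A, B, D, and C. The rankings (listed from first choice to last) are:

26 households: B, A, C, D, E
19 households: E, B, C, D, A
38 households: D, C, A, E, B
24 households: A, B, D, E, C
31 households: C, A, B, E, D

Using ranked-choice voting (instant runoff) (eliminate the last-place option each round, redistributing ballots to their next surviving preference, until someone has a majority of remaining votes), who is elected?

B

Round 1: E 19, A 24, B 26, D 38, C 31. Eliminate E.
Round 2: A 24, B 45, D 38, C 31. Eliminate A.
Round 3: B 69, D 38, C 31. Eliminate C.
Round 4: B 100, D 38. B has a majority.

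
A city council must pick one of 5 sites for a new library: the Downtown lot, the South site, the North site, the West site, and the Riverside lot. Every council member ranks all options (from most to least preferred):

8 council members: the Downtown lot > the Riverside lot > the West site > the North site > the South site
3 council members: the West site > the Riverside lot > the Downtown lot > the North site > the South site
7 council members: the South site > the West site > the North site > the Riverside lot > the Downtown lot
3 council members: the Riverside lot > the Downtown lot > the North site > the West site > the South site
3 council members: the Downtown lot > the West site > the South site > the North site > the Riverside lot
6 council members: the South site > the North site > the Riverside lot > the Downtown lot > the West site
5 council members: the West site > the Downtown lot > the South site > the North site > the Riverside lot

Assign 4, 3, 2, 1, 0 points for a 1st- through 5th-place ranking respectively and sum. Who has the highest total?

the Downtown lot: 8·4 + 3·2 + 7·0 + 3·3 + 3·4 + 6·1 + 5·3 = 80
the South site: 8·0 + 3·0 + 7·4 + 3·0 + 3·2 + 6·4 + 5·2 = 68
the North site: 8·1 + 3·1 + 7·2 + 3·2 + 3·1 + 6·3 + 5·1 = 57
the West site: 8·2 + 3·4 + 7·3 + 3·1 + 3·3 + 6·0 + 5·4 = 81
the Riverside lot: 8·3 + 3·3 + 7·1 + 3·4 + 3·0 + 6·2 + 5·0 = 64
the West site has the highest Borda score (81).

the West site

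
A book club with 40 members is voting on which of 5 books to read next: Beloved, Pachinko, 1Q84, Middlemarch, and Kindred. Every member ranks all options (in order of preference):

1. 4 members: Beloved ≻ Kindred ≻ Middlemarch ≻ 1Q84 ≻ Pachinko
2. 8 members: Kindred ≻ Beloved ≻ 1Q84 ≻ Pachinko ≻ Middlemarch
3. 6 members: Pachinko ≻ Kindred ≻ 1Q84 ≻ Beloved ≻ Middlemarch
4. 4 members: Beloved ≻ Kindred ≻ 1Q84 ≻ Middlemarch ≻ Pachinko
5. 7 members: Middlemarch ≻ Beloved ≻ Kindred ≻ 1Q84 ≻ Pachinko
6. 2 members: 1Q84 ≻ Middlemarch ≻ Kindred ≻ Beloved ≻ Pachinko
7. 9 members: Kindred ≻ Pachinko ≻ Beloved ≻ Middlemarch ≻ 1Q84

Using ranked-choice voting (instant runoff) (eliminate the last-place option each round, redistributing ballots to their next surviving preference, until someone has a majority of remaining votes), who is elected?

Round 1: Beloved 8, Pachinko 6, 1Q84 2, Middlemarch 7, Kindred 17. Eliminate 1Q84.
Round 2: Beloved 8, Pachinko 6, Middlemarch 9, Kindred 17. Eliminate Pachinko.
Round 3: Beloved 8, Middlemarch 9, Kindred 23. Kindred has a majority.

Kindred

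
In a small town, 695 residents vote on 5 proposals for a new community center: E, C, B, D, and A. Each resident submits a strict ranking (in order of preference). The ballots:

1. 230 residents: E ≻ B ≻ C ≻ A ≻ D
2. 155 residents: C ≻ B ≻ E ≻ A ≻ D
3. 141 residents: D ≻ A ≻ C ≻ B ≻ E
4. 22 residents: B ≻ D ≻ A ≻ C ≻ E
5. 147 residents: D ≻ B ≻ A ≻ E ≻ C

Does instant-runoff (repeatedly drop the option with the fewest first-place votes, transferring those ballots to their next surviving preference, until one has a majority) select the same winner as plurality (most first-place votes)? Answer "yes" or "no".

no

Instant-runoff — R1 E 230, C 155, B 22, D 288, A 0 (A out); R2 E 230, C 155, B 22, D 288 (B out); R3 E 230, C 155, D 310 (C out); R4 E 385, D 310 (E winner). Winner: E.
Plurality — first-place votes: E 230, C 155, B 22, D 288, A 0. Winner: D.
The two methods disagree.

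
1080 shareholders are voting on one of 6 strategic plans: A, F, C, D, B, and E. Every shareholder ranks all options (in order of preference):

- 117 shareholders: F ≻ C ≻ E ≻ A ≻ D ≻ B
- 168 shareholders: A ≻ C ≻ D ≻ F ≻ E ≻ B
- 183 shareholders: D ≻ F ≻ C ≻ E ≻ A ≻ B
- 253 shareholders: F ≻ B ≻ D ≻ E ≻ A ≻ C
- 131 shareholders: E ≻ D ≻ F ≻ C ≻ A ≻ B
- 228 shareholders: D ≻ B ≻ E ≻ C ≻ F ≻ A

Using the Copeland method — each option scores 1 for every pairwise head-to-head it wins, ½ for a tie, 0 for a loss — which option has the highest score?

D

A: beats B; loses to F, C, D, and E → score 1.
F: beats A, C, B, and E; loses to D → score 4.
C: beats A and B; loses to F, D, and E → score 2.
D: beats A, F, C, B, and E → score 5.
B: loses to A, F, C, D, and E → score 0.
E: beats A, C, and B; loses to F and D → score 3.
D has the best pairwise record.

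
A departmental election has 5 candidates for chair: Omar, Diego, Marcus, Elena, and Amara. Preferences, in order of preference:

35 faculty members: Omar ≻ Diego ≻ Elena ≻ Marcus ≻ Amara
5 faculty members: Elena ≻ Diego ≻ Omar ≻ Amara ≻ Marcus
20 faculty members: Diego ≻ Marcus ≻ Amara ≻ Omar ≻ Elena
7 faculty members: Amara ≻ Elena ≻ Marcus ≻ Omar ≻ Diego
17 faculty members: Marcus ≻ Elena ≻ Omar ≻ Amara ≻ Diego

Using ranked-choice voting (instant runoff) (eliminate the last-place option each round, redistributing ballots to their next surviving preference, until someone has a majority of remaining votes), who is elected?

Omar

Round 1: Omar 35, Diego 20, Marcus 17, Elena 5, Amara 7. Eliminate Elena.
Round 2: Omar 35, Diego 25, Marcus 17, Amara 7. Eliminate Amara.
Round 3: Omar 35, Diego 25, Marcus 24. Eliminate Marcus.
Round 4: Omar 59, Diego 25. Omar has a majority.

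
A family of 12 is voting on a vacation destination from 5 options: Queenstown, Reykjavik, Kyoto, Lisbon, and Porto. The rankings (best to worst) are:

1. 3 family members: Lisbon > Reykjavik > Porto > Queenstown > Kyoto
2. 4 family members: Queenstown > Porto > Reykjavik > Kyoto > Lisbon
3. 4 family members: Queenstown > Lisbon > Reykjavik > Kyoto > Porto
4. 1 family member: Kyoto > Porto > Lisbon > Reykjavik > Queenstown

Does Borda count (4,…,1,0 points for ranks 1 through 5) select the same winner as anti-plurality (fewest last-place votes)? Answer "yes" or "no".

no

Borda — scores: Queenstown 35, Reykjavik 26, Kyoto 12, Lisbon 26, Porto 21. Winner: Queenstown.
Anti-plurality — last-place votes: Queenstown 1, Reykjavik 0, Kyoto 3, Lisbon 4, Porto 4. Winner: Reykjavik.
The two methods disagree.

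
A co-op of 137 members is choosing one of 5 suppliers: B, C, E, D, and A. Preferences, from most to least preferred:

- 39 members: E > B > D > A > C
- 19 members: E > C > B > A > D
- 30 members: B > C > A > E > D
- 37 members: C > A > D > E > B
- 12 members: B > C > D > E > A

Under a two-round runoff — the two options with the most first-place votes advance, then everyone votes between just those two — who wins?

Round 1 first-place votes: B 42, C 37, E 58, D 0, A 0.
E and B advance.
Runoff: E is preferred to B by 95 voters; B by 42.
E wins the runoff.

E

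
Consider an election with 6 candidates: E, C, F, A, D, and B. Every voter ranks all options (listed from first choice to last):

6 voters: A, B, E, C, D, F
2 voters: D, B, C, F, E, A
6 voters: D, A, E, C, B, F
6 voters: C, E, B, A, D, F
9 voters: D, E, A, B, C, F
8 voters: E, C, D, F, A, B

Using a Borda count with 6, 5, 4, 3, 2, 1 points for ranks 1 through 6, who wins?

E: 6·4 + 2·2 + 6·4 + 6·5 + 9·5 + 8·6 = 175
C: 6·3 + 2·4 + 6·3 + 6·6 + 9·2 + 8·5 = 138
F: 6·1 + 2·3 + 6·1 + 6·1 + 9·1 + 8·3 = 57
A: 6·6 + 2·1 + 6·5 + 6·3 + 9·4 + 8·2 = 138
D: 6·2 + 2·6 + 6·6 + 6·2 + 9·6 + 8·4 = 158
B: 6·5 + 2·5 + 6·2 + 6·4 + 9·3 + 8·1 = 111
E has the highest Borda score (175).

E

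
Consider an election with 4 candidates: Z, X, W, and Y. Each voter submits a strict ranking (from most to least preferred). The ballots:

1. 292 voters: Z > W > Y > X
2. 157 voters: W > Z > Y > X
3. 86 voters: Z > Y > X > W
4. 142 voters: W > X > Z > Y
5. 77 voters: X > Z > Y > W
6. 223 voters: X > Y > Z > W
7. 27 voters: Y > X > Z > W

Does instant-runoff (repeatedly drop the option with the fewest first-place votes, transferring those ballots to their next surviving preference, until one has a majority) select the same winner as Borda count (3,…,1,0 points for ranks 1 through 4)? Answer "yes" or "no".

yes

Instant-runoff — R1 Z 378, X 300, W 299, Y 27 (Y out); R2 Z 378, X 327, W 299 (W out); R3 Z 535, X 469 (Z winner). Winner: Z.
Borda — scores: Z 1994, X 1324, W 1481, Y 1225. Winner: Z.
The two methods agree.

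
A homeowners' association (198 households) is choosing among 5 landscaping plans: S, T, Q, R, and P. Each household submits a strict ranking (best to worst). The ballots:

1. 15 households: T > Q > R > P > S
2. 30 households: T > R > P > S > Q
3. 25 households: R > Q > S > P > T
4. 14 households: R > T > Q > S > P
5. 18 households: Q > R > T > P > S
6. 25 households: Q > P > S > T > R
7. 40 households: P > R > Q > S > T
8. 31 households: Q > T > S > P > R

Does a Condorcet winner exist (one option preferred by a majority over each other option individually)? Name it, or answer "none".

Checking pairwise contests:
T beats S 108–90.
Q beats T 139–59.
R beats Q 109–89.
T beats R 101–97.
T beats P 108–90.
Every option loses at least one head-to-head, so there is no Condorcet winner.

none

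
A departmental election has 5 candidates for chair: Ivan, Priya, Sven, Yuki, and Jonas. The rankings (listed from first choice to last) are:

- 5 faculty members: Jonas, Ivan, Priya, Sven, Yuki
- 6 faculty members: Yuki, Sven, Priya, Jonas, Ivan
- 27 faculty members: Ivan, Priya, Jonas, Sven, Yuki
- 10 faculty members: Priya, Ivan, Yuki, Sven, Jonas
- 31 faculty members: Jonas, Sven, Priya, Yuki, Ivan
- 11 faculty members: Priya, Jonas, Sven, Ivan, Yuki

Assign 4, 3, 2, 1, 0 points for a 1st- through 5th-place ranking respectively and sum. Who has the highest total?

Priya

Ivan: 5·3 + 6·0 + 27·4 + 10·3 + 31·0 + 11·1 = 164
Priya: 5·2 + 6·2 + 27·3 + 10·4 + 31·2 + 11·4 = 249
Sven: 5·1 + 6·3 + 27·1 + 10·1 + 31·3 + 11·2 = 175
Yuki: 5·0 + 6·4 + 27·0 + 10·2 + 31·1 + 11·0 = 75
Jonas: 5·4 + 6·1 + 27·2 + 10·0 + 31·4 + 11·3 = 237
Priya has the highest Borda score (249).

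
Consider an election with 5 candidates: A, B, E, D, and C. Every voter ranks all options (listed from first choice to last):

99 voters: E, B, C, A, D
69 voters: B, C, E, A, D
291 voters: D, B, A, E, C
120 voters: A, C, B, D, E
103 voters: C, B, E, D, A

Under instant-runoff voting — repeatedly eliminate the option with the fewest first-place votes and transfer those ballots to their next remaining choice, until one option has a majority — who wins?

Round 1: A 120, B 69, E 99, D 291, C 103. Eliminate B.
Round 2: A 120, E 99, D 291, C 172. Eliminate E.
Round 3: A 120, D 291, C 271. Eliminate A.
Round 4: D 291, C 391. C has a majority.

C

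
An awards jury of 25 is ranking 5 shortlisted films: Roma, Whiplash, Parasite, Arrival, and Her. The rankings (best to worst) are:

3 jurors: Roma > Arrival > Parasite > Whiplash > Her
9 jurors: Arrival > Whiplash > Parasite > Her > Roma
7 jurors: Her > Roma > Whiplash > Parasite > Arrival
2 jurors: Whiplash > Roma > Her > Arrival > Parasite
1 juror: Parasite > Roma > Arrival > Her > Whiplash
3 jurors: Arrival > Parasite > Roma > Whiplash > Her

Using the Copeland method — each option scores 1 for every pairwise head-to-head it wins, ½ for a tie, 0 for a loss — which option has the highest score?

Arrival

Roma: beats Whiplash and Arrival; loses to Parasite and Her → score 2.
Whiplash: beats Parasite and Her; loses to Roma and Arrival → score 2.
Parasite: beats Roma and Her; loses to Whiplash and Arrival → score 2.
Arrival: beats Whiplash, Parasite, and Her; loses to Roma → score 3.
Her: beats Roma; loses to Whiplash, Parasite, and Arrival → score 1.
Arrival has the best pairwise record.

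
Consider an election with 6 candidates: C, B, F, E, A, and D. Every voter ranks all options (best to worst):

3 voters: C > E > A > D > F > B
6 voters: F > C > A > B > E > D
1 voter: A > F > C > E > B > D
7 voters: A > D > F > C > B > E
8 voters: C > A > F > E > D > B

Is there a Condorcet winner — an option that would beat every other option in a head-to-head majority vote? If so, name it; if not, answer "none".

none

Checking pairwise contests:
F beats C 14–11.
C beats B 25–0.
A beats F 19–6.
C beats E 25–0.
C beats A 17–8.
C beats D 18–7.
Every option loses at least one head-to-head, so there is no Condorcet winner.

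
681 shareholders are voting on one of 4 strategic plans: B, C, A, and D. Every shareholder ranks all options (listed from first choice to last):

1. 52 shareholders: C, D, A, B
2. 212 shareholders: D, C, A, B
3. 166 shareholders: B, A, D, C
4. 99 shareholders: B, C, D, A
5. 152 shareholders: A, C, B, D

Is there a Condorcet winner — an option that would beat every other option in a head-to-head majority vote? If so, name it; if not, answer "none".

none

Checking pairwise contests:
C beats B 416–265.
D beats C 378–303.
C beats A 363–318.
B beats D 417–264.
Every option loses at least one head-to-head, so there is no Condorcet winner.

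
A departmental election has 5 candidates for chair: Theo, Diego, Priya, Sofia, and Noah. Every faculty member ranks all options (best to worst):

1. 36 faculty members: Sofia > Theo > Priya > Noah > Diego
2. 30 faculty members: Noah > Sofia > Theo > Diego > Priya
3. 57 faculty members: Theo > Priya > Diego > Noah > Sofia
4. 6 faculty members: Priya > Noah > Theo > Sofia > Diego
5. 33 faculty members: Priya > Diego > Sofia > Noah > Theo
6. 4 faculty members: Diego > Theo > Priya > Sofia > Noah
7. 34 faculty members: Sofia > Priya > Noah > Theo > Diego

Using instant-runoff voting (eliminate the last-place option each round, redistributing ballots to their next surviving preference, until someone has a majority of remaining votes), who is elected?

Round 1: Theo 57, Diego 4, Priya 39, Sofia 70, Noah 30. Eliminate Diego.
Round 2: Theo 61, Priya 39, Sofia 70, Noah 30. Eliminate Noah.
Round 3: Theo 61, Priya 39, Sofia 100. Eliminate Priya.
Round 4: Theo 67, Sofia 133. Sofia has a majority.

Sofia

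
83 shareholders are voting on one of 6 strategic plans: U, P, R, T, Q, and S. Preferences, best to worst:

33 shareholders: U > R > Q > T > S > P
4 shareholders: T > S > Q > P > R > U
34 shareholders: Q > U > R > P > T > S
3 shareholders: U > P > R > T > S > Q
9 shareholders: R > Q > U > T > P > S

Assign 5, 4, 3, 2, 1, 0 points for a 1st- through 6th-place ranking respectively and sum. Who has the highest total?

U

U: 33·5 + 4·0 + 34·4 + 3·5 + 9·3 = 343
P: 33·0 + 4·2 + 34·2 + 3·4 + 9·1 = 97
R: 33·4 + 4·1 + 34·3 + 3·3 + 9·5 = 292
T: 33·2 + 4·5 + 34·1 + 3·2 + 9·2 = 144
Q: 33·3 + 4·3 + 34·5 + 3·0 + 9·4 = 317
S: 33·1 + 4·4 + 34·0 + 3·1 + 9·0 = 52
U has the highest Borda score (343).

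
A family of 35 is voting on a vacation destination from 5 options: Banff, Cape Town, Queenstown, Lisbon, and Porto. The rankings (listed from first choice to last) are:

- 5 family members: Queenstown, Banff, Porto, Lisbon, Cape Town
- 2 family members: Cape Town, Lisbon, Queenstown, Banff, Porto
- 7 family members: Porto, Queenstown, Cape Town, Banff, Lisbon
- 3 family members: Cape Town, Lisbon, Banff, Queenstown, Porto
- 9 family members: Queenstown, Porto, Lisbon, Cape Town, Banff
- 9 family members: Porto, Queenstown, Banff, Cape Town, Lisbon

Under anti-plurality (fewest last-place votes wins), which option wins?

Queenstown

Last-place votes: Banff 9, Cape Town 5, Queenstown 0, Lisbon 16, Porto 5.
Queenstown is ranked last by the fewest voters, so Queenstown wins.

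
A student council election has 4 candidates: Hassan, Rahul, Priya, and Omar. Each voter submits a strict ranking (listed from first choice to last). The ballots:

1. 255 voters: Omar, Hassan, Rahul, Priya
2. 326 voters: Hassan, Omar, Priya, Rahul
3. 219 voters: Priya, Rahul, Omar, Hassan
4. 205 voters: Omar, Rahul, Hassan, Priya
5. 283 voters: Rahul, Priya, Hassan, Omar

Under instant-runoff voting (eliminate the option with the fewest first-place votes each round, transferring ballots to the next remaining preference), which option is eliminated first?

Round 1: Hassan 326, Rahul 283, Priya 219, Omar 460. Eliminate Priya.

Priya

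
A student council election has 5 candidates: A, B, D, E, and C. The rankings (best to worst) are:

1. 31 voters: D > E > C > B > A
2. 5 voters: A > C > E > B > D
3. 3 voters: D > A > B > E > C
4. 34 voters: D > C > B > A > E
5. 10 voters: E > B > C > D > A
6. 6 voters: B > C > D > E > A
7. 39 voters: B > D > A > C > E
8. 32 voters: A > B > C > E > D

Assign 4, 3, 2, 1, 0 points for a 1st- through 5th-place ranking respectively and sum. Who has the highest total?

A: 31·0 + 5·4 + 3·3 + 34·1 + 10·0 + 6·0 + 39·2 + 32·4 = 269
B: 31·1 + 5·1 + 3·2 + 34·2 + 10·3 + 6·4 + 39·4 + 32·3 = 416
D: 31·4 + 5·0 + 3·4 + 34·4 + 10·1 + 6·2 + 39·3 + 32·0 = 411
E: 31·3 + 5·2 + 3·1 + 34·0 + 10·4 + 6·1 + 39·0 + 32·1 = 184
C: 31·2 + 5·3 + 3·0 + 34·3 + 10·2 + 6·3 + 39·1 + 32·2 = 320
B has the highest Borda score (416).

B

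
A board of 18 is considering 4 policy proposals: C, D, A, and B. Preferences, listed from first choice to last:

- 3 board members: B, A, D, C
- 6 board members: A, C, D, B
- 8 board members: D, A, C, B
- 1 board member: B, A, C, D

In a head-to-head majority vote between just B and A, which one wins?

Voters preferring B to A: 4; preferring A to B: 14.
A wins the head-to-head.

A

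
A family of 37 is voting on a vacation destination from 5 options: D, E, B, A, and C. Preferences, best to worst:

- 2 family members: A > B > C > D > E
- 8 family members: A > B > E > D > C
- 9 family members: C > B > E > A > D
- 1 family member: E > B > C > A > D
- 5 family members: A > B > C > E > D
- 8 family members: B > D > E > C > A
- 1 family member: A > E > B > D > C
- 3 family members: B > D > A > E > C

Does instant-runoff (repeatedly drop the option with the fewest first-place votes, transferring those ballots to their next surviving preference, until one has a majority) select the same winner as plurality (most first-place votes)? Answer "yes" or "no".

no

Instant-runoff — R1 D 0, E 1, B 11, A 16, C 9 (D out); R2 E 1, B 11, A 16, C 9 (E out); R3 B 12, A 16, C 9 (C out); R4 B 21, A 16 (B winner). Winner: B.
Plurality — first-place votes: D 0, E 1, B 11, A 16, C 9. Winner: A.
The two methods disagree.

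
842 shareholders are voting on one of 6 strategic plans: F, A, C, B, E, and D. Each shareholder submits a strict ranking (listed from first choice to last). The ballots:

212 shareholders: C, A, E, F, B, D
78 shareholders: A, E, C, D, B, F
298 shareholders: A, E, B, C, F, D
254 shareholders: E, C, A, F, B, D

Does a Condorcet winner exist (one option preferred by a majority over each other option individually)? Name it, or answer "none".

none

Checking pairwise contests:
A beats F 842–0.
C beats A 466–376.
E beats C 630–212.
F beats B 466–376.
A beats E 588–254.
F beats D 764–78.
Every option loses at least one head-to-head, so there is no Condorcet winner.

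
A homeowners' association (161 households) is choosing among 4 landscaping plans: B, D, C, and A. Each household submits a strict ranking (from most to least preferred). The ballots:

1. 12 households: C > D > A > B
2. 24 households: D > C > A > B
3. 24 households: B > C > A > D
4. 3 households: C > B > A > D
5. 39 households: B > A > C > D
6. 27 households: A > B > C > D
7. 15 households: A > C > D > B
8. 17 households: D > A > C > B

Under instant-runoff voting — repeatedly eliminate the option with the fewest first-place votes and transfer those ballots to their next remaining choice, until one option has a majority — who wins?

Round 1: B 63, D 41, C 15, A 42. Eliminate C.
Round 2: B 66, D 53, A 42. Eliminate A.
Round 3: B 93, D 68. B has a majority.

B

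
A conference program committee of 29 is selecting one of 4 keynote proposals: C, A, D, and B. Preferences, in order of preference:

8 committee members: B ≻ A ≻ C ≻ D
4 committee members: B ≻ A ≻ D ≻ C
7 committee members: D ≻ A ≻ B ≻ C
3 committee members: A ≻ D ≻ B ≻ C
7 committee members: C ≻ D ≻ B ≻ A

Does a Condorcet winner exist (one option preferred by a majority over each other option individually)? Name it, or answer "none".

none

Checking pairwise contests:
A beats C 22–7.
B beats A 19–10.
C beats D 15–14.
D beats B 17–12.
Every option loses at least one head-to-head, so there is no Condorcet winner.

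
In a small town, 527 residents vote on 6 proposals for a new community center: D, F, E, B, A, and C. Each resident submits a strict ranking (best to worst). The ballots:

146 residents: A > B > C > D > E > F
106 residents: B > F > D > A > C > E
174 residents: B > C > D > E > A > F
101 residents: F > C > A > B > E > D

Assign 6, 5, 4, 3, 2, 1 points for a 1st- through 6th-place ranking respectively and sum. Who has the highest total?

D: 146·3 + 106·4 + 174·4 + 101·1 = 1659
F: 146·1 + 106·5 + 174·1 + 101·6 = 1456
E: 146·2 + 106·1 + 174·3 + 101·2 = 1122
B: 146·5 + 106·6 + 174·6 + 101·3 = 2713
A: 146·6 + 106·3 + 174·2 + 101·4 = 1946
C: 146·4 + 106·2 + 174·5 + 101·5 = 2171
B has the highest Borda score (2713).

B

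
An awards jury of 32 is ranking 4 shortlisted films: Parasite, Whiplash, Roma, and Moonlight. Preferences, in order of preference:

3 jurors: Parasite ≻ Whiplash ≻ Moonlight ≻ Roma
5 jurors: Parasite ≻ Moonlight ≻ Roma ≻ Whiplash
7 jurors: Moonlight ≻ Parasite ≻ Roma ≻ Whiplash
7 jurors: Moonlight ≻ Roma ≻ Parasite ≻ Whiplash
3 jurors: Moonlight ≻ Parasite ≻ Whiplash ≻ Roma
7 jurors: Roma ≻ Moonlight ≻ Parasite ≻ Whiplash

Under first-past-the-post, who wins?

Moonlight

First-place votes: Parasite 8, Whiplash 0, Roma 7, Moonlight 17.
Moonlight has the most first-place votes.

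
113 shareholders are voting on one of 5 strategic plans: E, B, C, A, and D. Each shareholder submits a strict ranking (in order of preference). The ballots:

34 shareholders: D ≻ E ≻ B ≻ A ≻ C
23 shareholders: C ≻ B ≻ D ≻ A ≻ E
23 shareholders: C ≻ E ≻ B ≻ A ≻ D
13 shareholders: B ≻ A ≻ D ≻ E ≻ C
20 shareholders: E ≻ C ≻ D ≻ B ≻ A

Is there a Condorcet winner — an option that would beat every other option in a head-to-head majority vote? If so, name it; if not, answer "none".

none

Checking pairwise contests:
D beats E 70–43.
E beats B 77–36.
E beats C 67–46.
E beats A 77–36.
B beats D 59–54.
Every option loses at least one head-to-head, so there is no Condorcet winner.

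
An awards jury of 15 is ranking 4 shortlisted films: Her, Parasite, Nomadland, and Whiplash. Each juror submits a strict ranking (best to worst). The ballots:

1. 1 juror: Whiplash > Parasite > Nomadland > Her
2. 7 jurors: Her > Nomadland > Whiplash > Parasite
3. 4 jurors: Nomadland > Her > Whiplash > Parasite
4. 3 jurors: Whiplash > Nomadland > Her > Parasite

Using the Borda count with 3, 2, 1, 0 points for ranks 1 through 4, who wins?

Her: 1·0 + 7·3 + 4·2 + 3·1 = 32
Parasite: 1·2 + 7·0 + 4·0 + 3·0 = 2
Nomadland: 1·1 + 7·2 + 4·3 + 3·2 = 33
Whiplash: 1·3 + 7·1 + 4·1 + 3·3 = 23
Nomadland has the highest Borda score (33).

Nomadland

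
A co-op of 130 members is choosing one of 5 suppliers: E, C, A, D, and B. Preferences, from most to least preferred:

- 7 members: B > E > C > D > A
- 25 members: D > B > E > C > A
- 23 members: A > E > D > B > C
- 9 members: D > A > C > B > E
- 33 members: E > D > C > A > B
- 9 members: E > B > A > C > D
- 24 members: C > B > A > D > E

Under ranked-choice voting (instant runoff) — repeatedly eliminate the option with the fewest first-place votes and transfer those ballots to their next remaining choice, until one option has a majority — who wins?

E

Round 1: E 42, C 24, A 23, D 34, B 7. Eliminate B.
Round 2: E 49, C 24, A 23, D 34. Eliminate A.
Round 3: E 72, C 24, D 34. E has a majority.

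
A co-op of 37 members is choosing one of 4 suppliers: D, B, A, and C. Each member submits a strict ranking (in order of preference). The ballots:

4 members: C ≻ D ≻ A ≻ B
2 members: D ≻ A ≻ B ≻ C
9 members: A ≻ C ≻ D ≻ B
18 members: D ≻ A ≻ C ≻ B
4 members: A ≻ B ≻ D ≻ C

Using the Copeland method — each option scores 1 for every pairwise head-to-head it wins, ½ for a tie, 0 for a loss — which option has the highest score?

D

D: beats B, A, and C → score 3.
B: loses to D, A, and C → score 0.
A: beats B and C; loses to D → score 2.
C: beats B; loses to D and A → score 1.
D has the best pairwise record.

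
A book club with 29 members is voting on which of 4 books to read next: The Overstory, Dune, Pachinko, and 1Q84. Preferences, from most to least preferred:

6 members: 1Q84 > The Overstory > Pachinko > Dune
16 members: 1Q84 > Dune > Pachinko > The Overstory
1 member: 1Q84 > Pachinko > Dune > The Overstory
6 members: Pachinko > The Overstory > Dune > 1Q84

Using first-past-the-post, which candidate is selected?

1Q84

First-place votes: The Overstory 0, Dune 0, Pachinko 6, 1Q84 23.
1Q84 has the most first-place votes.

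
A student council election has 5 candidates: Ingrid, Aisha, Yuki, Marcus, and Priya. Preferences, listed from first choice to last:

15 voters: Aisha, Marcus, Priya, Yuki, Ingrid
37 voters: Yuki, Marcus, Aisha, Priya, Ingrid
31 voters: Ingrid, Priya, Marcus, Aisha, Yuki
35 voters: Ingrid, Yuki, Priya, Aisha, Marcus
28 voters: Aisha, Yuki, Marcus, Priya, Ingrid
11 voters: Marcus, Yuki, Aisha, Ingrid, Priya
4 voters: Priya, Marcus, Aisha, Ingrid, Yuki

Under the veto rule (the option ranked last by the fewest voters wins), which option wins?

Last-place votes: Ingrid 80, Aisha 0, Yuki 35, Marcus 35, Priya 11.
Aisha is ranked last by the fewest voters, so Aisha wins.

Aisha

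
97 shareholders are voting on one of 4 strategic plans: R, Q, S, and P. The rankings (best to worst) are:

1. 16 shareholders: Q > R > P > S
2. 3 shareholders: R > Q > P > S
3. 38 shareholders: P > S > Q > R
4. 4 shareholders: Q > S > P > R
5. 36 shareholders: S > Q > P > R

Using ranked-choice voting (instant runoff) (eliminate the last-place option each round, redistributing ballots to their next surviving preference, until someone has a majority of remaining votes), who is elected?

P

Round 1: R 3, Q 20, S 36, P 38. Eliminate R.
Round 2: Q 23, S 36, P 38. Eliminate Q.
Round 3: S 40, P 57. P has a majority.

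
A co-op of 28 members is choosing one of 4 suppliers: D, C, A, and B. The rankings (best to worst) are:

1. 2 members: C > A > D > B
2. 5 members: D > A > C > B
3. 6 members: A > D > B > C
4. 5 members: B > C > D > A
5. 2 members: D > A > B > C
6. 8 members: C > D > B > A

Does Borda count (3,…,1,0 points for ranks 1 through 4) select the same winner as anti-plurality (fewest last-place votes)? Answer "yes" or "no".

yes

Borda — scores: D 56, C 45, A 36, B 31. Winner: D.
Anti-plurality — last-place votes: D 0, C 8, A 13, B 7. Winner: D.
The two methods agree.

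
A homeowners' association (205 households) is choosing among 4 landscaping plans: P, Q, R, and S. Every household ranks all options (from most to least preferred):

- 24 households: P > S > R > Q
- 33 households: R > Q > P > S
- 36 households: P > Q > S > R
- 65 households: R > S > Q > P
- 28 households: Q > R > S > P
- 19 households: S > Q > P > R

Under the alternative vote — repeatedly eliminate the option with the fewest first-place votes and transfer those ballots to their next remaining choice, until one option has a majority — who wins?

R

Round 1: P 60, Q 28, R 98, S 19. Eliminate S.
Round 2: P 60, Q 47, R 98. Eliminate Q.
Round 3: P 79, R 126. R has a majority.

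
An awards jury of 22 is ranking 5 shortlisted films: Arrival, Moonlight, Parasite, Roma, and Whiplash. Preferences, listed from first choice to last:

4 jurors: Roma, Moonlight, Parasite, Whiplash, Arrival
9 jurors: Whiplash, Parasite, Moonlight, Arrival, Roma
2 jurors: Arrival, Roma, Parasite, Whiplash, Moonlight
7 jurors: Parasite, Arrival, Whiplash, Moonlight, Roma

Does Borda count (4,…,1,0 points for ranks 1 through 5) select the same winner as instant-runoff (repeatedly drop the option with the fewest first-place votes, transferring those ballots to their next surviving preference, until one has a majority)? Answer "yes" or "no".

yes

Borda — scores: Arrival 38, Moonlight 37, Parasite 67, Roma 22, Whiplash 56. Winner: Parasite.
Instant-runoff — R1 Arrival 2, Moonlight 0, Parasite 7, Roma 4, Whiplash 9 (Moonlight out); R2 Arrival 2, Parasite 7, Roma 4, Whiplash 9 (Arrival out); R3 Parasite 7, Roma 6, Whiplash 9 (Roma out); R4 Parasite 13, Whiplash 9 (Parasite winner). Winner: Parasite.
The two methods agree.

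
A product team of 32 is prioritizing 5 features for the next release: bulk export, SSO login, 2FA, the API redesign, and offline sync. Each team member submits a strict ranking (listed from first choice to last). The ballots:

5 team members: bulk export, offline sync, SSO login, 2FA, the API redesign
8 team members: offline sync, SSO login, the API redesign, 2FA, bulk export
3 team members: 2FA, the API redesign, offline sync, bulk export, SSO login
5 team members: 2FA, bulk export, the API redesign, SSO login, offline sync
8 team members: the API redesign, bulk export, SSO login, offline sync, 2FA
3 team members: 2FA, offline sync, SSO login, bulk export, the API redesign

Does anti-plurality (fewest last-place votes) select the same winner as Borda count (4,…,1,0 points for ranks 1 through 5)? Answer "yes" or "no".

Anti-plurality — last-place votes: bulk export 8, SSO login 3, 2FA 8, the API redesign 8, offline sync 5. Winner: SSO login.
Borda — scores: bulk export 65, SSO login 61, 2FA 57, the API redesign 67, offline sync 70. Winner: offline sync.
The two methods disagree.

no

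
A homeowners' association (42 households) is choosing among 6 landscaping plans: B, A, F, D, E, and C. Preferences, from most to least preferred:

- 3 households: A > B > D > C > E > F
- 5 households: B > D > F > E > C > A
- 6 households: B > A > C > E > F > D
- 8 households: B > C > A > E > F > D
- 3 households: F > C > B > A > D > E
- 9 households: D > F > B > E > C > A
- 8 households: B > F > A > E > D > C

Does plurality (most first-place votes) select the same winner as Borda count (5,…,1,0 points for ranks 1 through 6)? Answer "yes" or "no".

Plurality — first-place votes: B 27, A 3, F 3, D 9, E 0, C 0. Winner: B.
Borda — scores: B 183, A 93, F 112, D 85, E 75, C 82. Winner: B.
The two methods agree.

yes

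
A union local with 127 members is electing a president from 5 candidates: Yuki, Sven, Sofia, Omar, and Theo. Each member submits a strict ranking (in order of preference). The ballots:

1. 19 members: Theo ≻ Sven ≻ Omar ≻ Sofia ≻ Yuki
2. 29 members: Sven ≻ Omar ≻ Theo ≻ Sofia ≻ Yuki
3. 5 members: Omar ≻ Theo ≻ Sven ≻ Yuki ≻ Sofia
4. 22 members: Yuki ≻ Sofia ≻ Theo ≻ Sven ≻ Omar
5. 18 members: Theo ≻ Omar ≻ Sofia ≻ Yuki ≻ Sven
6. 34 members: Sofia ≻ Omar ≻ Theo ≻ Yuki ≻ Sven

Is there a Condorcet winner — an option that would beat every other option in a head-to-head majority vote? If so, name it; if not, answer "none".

none

Checking pairwise contests:
Sofia beats Yuki 100–27.
Yuki beats Sven 74–53.
Omar beats Sofia 71–56.
Sven beats Omar 70–57.
Omar beats Theo 68–59.
Every option loses at least one head-to-head, so there is no Condorcet winner.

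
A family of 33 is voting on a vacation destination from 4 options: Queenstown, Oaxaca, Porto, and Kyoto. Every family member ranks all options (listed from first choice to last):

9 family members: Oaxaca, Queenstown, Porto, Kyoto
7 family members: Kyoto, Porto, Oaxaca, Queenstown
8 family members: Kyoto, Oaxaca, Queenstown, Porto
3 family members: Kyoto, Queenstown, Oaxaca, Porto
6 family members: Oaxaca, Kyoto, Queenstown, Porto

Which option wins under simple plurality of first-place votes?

First-place votes: Queenstown 0, Oaxaca 15, Porto 0, Kyoto 18.
Kyoto has the most first-place votes.

Kyoto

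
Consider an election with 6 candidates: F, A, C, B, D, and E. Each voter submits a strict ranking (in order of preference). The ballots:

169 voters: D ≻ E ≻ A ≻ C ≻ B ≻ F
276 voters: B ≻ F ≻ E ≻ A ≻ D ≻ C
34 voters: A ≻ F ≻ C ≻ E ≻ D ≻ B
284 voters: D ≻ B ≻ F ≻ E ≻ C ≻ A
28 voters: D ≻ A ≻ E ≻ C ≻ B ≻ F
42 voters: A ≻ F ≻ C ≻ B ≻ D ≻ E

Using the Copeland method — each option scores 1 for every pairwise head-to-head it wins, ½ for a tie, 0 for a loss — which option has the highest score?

D

F: beats A, C, and E; loses to B and D → score 3.
A: beats C; loses to F, B, D, and E → score 1.
C: loses to F, A, B, D, and E → score 0.
B: beats F, A, C, and E; loses to D → score 4.
D: beats F, A, C, B, and E → score 5.
E: beats A and C; loses to F, B, and D → score 2.
D has the best pairwise record.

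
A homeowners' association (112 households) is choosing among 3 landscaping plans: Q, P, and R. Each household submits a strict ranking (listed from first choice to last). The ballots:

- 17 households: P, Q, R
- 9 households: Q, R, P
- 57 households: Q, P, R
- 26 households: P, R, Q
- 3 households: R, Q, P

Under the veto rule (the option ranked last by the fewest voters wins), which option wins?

Last-place votes: Q 26, P 12, R 74.
P is ranked last by the fewest voters, so P wins.

P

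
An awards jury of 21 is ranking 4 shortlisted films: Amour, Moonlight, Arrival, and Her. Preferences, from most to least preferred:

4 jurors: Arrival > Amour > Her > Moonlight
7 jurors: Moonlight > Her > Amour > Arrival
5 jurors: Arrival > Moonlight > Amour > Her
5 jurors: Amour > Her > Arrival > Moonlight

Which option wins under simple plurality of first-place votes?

Arrival

First-place votes: Amour 5, Moonlight 7, Arrival 9, Her 0.
Arrival has the most first-place votes.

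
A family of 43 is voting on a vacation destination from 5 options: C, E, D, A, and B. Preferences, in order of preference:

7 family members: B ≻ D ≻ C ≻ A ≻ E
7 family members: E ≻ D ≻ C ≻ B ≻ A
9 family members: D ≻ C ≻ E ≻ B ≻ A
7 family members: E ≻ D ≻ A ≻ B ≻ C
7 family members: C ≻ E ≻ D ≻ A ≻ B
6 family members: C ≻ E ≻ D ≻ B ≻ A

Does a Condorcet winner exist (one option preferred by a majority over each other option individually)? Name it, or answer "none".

Checking pairwise contests:
D beats C 30–13.
C beats E 29–14.
E beats D 27–16.
C beats A 36–7.
C beats B 29–14.
Every option loses at least one head-to-head, so there is no Condorcet winner.

none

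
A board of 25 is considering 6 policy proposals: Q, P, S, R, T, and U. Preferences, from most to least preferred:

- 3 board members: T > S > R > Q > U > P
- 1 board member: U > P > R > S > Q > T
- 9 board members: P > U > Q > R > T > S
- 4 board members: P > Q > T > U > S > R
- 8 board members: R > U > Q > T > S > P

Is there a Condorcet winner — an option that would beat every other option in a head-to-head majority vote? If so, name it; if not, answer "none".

P

P vs Q: 14–11 for P.
P vs S: 14–11 for P.
P vs R: 14–11 for P.
P vs T: 14–11 for P.
P vs U: 13–12 for P.
P beats every other option head-to-head.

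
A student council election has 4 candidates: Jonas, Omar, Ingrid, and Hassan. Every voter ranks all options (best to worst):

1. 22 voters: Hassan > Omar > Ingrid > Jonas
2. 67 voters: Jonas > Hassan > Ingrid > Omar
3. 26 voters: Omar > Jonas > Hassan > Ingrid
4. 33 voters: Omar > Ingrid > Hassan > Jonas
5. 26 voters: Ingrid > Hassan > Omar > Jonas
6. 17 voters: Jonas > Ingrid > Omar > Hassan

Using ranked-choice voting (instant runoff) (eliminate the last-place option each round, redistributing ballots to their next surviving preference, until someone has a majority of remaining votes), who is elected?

Omar

Round 1: Jonas 84, Omar 59, Ingrid 26, Hassan 22. Eliminate Hassan.
Round 2: Jonas 84, Omar 81, Ingrid 26. Eliminate Ingrid.
Round 3: Jonas 84, Omar 107. Omar has a majority.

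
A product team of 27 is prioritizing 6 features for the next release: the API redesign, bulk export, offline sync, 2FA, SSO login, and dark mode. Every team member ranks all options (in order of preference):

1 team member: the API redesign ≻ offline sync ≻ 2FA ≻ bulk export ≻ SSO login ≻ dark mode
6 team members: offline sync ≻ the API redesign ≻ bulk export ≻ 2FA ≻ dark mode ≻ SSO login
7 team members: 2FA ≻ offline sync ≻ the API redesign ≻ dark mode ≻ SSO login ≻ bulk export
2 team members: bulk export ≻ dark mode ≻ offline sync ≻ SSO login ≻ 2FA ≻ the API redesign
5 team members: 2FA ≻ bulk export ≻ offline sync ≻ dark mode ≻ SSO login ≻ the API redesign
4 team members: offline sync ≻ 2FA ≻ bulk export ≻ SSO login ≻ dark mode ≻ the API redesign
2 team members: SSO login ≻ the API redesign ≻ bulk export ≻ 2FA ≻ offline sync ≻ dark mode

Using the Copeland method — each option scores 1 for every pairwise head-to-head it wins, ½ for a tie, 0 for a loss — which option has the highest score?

the API redesign: beats bulk export, SSO login, and dark mode; loses to offline sync and 2FA → score 3.
bulk export: beats SSO login and dark mode; loses to the API redesign, offline sync, and 2FA → score 2.
offline sync: beats the API redesign, bulk export, SSO login, and dark mode; loses to 2FA → score 4.
2FA: beats the API redesign, bulk export, offline sync, SSO login, and dark mode → score 5.
SSO login: loses to the API redesign, bulk export, offline sync, 2FA, and dark mode → score 0.
dark mode: beats SSO login; loses to the API redesign, bulk export, offline sync, and 2FA → score 1.
2FA has the best pairwise record.

2FA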